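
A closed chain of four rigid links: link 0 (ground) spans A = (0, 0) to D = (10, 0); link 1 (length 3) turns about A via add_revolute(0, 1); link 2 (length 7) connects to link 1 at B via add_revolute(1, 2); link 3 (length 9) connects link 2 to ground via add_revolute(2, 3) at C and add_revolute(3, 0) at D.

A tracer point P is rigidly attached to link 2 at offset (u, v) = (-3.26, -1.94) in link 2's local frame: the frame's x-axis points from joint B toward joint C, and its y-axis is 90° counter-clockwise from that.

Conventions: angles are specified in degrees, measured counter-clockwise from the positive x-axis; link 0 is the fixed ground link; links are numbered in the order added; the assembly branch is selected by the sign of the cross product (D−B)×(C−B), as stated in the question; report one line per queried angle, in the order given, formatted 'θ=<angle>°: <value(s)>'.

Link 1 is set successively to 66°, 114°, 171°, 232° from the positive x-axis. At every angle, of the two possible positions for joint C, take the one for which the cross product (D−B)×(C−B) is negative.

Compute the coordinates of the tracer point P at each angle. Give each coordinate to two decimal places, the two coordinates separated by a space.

A=(0,0), D=(10.00,0)
θ=66°: B = A + 3.00·(cos66°, sin66°) = (1.2202, 2.7406)
θ=66°: |BD| = 9.1976
θ=66°: circle(B,7.00) ∩ circle(D,9.00): a=2.8592, h=6.3894
θ=66°:   candidates: C₊=(5.8534,7.9879) cross=58.767; C₋=(2.0457,-4.2105) cross=-58.767
θ=66°:   branch - wants cross < 0 → take C=(2.0457,-4.2105) (cross=-58.767)
θ=66°: ex = (C−B)/|BC| = (0.1179,-0.9930); ey = (0.9930,0.1179)
θ=66°: P = B + -3.26·ex + -1.94·ey = (-1.0907,5.7491)
θ=114°: B = A + 3.00·(cos114°, sin114°) = (-1.2202, 2.7406)
θ=114°: |BD| = 11.5501
θ=114°: circle(B,7.00) ∩ circle(D,9.00): a=4.3898, h=5.4525
θ=114°:   candidates: C₊=(4.3380,6.9958) cross=62.977; C₋=(1.7504,-3.5978) cross=-62.977
θ=114°:   branch - wants cross < 0 → take C=(1.7504,-3.5978) (cross=-62.977)
θ=114°: ex = (C−B)/|BC| = (0.4244,-0.9055); ey = (0.9055,0.4244)
θ=114°: P = B + -3.26·ex + -1.94·ey = (-4.3603,4.8692)
θ=171°: B = A + 3.00·(cos171°, sin171°) = (-2.9631, 0.4693)
θ=171°: |BD| = 12.9716
θ=171°: circle(B,7.00) ∩ circle(D,9.00): a=5.2523, h=4.6274
θ=171°:   candidates: C₊=(2.4532,4.9037) cross=60.025; C₋=(2.1184,-4.3451) cross=-60.025
θ=171°:   branch - wants cross < 0 → take C=(2.1184,-4.3451) (cross=-60.025)
θ=171°: ex = (C−B)/|BC| = (0.7259,-0.6878); ey = (0.6878,0.7259)
θ=171°: P = B + -3.26·ex + -1.94·ey = (-6.6639,1.3032)
θ=232°: B = A + 3.00·(cos232°, sin232°) = (-1.8470, -2.3640)
θ=232°: |BD| = 12.0806
θ=232°: circle(B,7.00) ∩ circle(D,9.00): a=4.7158, h=5.1731
θ=232°:   candidates: C₊=(1.7654,3.6319) cross=62.494; C₋=(3.7900,-6.5143) cross=-62.494
θ=232°:   branch - wants cross < 0 → take C=(3.7900,-6.5143) (cross=-62.494)
θ=232°: ex = (C−B)/|BC| = (0.8053,-0.5929); ey = (0.5929,0.8053)
θ=232°: P = B + -3.26·ex + -1.94·ey = (-5.6224,-1.9935)

θ=66°: -1.09 5.75
θ=114°: -4.36 4.87
θ=171°: -6.66 1.30
θ=232°: -5.62 -1.99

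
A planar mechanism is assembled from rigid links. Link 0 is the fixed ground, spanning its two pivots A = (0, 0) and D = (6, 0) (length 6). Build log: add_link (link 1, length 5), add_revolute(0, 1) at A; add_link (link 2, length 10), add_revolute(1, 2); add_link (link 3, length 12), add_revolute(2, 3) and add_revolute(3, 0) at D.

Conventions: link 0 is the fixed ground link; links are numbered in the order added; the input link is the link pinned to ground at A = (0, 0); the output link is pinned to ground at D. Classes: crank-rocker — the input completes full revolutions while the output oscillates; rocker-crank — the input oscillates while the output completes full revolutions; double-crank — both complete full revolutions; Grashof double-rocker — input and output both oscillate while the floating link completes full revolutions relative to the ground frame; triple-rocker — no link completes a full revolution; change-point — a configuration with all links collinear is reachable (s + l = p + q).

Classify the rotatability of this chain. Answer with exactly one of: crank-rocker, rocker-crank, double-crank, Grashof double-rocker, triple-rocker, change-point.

lengths: ground=6, input=5, coupler=10, output=12
sorted: s=5 (shortest), l=12 (longest), p+q=16
s + l = 17 vs p + q = 16
s + l > p + q → non-Grashof → no link fully rotates → triple-rocker

triple-rocker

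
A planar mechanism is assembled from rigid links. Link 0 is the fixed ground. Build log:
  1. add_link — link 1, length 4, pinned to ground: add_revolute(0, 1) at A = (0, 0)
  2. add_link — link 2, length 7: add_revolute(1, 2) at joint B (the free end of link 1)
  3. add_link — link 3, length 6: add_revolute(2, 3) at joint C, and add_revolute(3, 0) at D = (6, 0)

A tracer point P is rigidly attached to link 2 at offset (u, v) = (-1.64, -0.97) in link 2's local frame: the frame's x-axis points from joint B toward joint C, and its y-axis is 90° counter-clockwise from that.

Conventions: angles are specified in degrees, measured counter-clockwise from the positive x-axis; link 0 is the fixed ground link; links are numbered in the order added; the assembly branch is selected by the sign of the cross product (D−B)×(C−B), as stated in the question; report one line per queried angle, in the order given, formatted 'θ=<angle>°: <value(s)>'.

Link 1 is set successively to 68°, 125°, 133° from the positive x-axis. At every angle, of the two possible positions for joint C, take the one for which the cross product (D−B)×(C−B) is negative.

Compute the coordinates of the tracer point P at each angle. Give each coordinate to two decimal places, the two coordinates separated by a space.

A=(0,0), D=(6.00,0)
θ=68°: B = A + 4.00·(cos68°, sin68°) = (1.4984, 3.7087)
θ=68°: |BD| = 5.8326
θ=68°: circle(B,7.00) ∩ circle(D,6.00): a=4.0307, h=5.7231
θ=68°:   candidates: C₊=(8.2484,5.5628) cross=33.380; C₋=(0.9702,-3.2713) cross=-33.380
θ=68°:   branch - wants cross < 0 → take C=(0.9702,-3.2713) (cross=-33.380)
θ=68°: ex = (C−B)/|BC| = (-0.0755,-0.9971); ey = (0.9971,-0.0755)
θ=68°: P = B + -1.64·ex + -0.97·ey = (0.6549,5.4173)
θ=125°: B = A + 4.00·(cos125°, sin125°) = (-2.2943, 3.2766)
θ=125°: |BD| = 8.9181
θ=125°: circle(B,7.00) ∩ circle(D,6.00): a=5.1879, h=4.6996
θ=125°:   candidates: C₊=(4.2574,5.7414) cross=41.911; C₋=(0.8040,-3.0003) cross=-41.911
θ=125°:   branch - wants cross < 0 → take C=(0.8040,-3.0003) (cross=-41.911)
θ=125°: ex = (C−B)/|BC| = (0.4426,-0.8967); ey = (0.8967,0.4426)
θ=125°: P = B + -1.64·ex + -0.97·ey = (-3.8900,4.3179)
θ=133°: B = A + 4.00·(cos133°, sin133°) = (-2.7280, 2.9254)
θ=133°: |BD| = 9.2052
θ=133°: circle(B,7.00) ∩ circle(D,6.00): a=5.3087, h=4.5626
θ=133°:   candidates: C₊=(3.7555,5.5644) cross=42.000; C₋=(0.8555,-3.0878) cross=-42.000
θ=133°:   branch - wants cross < 0 → take C=(0.8555,-3.0878) (cross=-42.000)
θ=133°: ex = (C−B)/|BC| = (0.5119,-0.8590); ey = (0.8590,0.5119)
θ=133°: P = B + -1.64·ex + -0.97·ey = (-4.4008,3.8376)

θ=68°: 0.65 5.42
θ=125°: -3.89 4.32
θ=133°: -4.40 3.84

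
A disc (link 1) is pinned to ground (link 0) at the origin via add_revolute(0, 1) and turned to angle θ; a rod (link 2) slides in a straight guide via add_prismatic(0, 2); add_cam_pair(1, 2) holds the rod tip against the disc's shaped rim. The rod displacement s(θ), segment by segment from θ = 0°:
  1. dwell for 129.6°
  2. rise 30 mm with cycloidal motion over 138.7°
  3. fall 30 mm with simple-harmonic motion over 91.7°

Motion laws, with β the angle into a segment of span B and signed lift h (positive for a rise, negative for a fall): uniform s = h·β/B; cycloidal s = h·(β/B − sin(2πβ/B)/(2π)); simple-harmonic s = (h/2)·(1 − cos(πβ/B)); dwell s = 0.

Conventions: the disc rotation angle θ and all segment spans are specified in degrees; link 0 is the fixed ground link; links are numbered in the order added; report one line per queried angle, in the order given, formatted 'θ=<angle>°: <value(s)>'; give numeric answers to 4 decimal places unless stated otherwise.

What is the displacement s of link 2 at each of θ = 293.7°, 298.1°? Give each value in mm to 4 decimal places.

segment 1 (0° to 129.6°, dwell): s unchanged at 0.0000
segment 2 (129.6° to 268.3°, cycloidal, h = 30) is passed completely: s = 0.0000 + (30) = 30.0000
θ = 293.7° falls in segment 3 (268.3° to 360°, simple-harmonic, h = -30): β = 293.7 − 268.3 = 25.4°, B = 91.7°; Δs = -30/2·(1 − cos(π·0.2770)) = -5.3298; s = 30.0000 − 5.3298 = 24.6702
θ = 298.1° falls in segment 3 (268.3° to 360°, simple-harmonic, h = -30): β = 298.1 − 268.3 = 29.8°, B = 91.7°; Δs = -30/2·(1 − cos(π·0.3250)) = -7.1614; s = 30.0000 − 7.1614 = 22.8386

θ=293.7°: 24.6702
θ=298.1°: 22.8386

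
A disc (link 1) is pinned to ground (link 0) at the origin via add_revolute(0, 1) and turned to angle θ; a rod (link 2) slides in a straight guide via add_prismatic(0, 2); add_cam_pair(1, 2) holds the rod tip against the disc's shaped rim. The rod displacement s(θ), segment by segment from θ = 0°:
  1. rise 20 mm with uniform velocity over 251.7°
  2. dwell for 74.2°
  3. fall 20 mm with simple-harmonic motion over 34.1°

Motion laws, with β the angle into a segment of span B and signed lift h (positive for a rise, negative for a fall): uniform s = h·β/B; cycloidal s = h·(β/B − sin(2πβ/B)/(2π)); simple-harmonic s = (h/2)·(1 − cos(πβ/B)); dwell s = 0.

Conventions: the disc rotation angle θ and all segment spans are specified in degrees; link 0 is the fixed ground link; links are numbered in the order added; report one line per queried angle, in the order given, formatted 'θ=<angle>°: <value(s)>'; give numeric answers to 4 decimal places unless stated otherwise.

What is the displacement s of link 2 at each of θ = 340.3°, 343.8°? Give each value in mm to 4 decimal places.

segment 1 (0° to 251.7°, uniform, h = 20) is passed completely: s = 0.0000 + (20) = 20.0000
segment 2 (251.7° to 325.9°, dwell): s unchanged at 20.0000
θ = 340.3° falls in segment 3 (325.9° to 360°, simple-harmonic, h = -20): β = 340.3 − 325.9 = 14.4°, B = 34.1°; Δs = -20/2·(1 − cos(π·0.4223)) = -7.5828; s = 20.0000 − 7.5828 = 12.4172
θ = 343.8° falls in segment 3 (325.9° to 360°, simple-harmonic, h = -20): β = 343.8 − 325.9 = 17.9°, B = 34.1°; Δs = -20/2·(1 − cos(π·0.5249)) = -10.7823; s = 20.0000 − 10.7823 = 9.2177

θ=340.3°: 12.4172
θ=343.8°: 9.2177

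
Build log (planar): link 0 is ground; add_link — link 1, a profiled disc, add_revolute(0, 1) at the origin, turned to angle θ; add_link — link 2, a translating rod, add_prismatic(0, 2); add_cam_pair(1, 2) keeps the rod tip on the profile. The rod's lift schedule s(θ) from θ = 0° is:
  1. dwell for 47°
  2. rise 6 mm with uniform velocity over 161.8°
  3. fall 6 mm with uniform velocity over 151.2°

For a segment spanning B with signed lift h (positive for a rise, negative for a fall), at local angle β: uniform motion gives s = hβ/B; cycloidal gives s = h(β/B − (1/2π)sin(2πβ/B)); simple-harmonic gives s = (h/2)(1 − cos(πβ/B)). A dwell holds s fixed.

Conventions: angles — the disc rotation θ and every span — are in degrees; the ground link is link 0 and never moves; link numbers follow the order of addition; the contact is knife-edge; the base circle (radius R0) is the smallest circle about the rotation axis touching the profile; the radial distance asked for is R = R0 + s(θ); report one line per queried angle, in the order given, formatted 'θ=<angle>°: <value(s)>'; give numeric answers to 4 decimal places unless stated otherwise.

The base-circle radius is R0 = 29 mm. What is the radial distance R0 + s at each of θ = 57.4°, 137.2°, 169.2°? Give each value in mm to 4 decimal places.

seg 1 [0°–47°] dwell: s stays 0.0000
seg 2 [47°–208.8°] uniform, h=6: θ=57.4° here. β=10.4, B=161.8. 6·10.4/161.8 = 0.3857 → s = 0.3857
seg 2 [47°–208.8°] uniform, h=6: θ=137.2° here. β=90.2, B=161.8. 6·90.2/161.8 = 3.3449 → s = 3.3449
seg 2 [47°–208.8°] uniform, h=6: θ=169.2° here. β=122.2, B=161.8. 6·122.2/161.8 = 4.5315 → s = 4.5315
θ=57.4°: R = R0 + s = 29 + 0.3857 = 29.3857
θ=137.2°: R = R0 + s = 29 + 3.3449 = 32.3449
θ=169.2°: R = R0 + s = 29 + 4.5315 = 33.5315

θ=57.4°: 29.3857
θ=137.2°: 32.3449
θ=169.2°: 33.5315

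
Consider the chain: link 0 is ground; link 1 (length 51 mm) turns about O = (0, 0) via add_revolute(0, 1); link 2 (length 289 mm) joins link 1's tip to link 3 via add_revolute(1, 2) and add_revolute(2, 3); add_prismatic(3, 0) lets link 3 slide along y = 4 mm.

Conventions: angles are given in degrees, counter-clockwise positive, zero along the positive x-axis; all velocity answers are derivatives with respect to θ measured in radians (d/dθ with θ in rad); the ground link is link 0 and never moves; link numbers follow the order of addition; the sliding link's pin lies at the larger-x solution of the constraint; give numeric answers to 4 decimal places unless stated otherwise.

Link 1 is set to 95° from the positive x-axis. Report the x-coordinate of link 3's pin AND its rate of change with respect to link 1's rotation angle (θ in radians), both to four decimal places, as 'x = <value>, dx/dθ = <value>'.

geometry: r = 51 mm, L = 289 mm, e = 4 mm
crank pin P = (r cos θ, r sin θ) = (-4.444943, 50.805930)
h = r sin θ − e = 50.805930 − 4 = 46.805930
x = r cos θ + √(L² − h²) = -4.444943 + 285.184510 = 280.739567
dx/dθ = −r sin θ − h·r cos θ/√(L² − h²) (θ in radians; h = 46.805930) = -50.076403

x = 280.7396, dx/dθ = -50.0764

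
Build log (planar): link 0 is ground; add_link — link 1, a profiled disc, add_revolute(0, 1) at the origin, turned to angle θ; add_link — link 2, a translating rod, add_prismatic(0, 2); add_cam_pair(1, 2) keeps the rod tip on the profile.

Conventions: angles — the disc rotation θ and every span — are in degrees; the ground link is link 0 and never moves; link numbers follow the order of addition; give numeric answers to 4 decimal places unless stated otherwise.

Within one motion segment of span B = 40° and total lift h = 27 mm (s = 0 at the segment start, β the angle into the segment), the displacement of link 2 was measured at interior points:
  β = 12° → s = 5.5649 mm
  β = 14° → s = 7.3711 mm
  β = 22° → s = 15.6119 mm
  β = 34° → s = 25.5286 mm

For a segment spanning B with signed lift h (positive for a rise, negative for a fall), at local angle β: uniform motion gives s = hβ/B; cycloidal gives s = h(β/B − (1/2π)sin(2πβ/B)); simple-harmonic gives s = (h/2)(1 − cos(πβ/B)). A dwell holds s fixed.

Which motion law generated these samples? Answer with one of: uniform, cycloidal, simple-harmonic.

candidates at β/B = r: uniform s = h·r (linear in β); cycloidal s = h·(r − sin(2πr)/(2π)); simple-harmonic s = (h/2)(1 − cos(πr))
β=12°: printed 5.5649 | uniform 8.1000, cycloidal 4.0131, simple-harmonic 5.5649
β=14°: printed 7.3711 | uniform 9.4500, cycloidal 5.9735, simple-harmonic 7.3711
β=22°: printed 15.6119 | uniform 14.8500, cycloidal 16.1779, simple-harmonic 15.6119
β=34°: printed 25.5286 | uniform 22.9500, cycloidal 26.4265, simple-harmonic 25.5286
only one law matches every sample → simple-harmonic

simple-harmonic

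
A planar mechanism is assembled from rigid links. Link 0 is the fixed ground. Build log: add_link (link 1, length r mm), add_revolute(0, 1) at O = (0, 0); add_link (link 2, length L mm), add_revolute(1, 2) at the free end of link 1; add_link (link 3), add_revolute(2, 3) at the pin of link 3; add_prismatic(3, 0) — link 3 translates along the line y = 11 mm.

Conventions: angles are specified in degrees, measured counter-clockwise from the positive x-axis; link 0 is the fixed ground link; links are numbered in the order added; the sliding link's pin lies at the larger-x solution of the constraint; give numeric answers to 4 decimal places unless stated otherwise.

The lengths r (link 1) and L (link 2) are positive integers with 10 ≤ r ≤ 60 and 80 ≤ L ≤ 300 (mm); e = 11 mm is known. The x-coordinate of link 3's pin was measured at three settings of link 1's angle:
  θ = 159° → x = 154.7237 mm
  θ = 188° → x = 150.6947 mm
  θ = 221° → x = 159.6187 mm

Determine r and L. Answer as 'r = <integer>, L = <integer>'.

constraint per measurement: (x − r cos θ)² + (r sin θ − e)² = L²
subtracting the θ₁ and θ₂ equations cancels the r² and L² terms:
r = (x₁² − x₂²) / (2[(x₁cos θ₁ + e sin θ₁) − (x₂cos θ₂ + e sin θ₂)]) = 60.0020 → r = 60
L² = (x₁ − r cos θ₁)² + (r sin θ₁ − e)² = 44521.0198 → L = 211.0000 → L = 211
check at θ₃=221°: x = 159.6187 (printed 159.6187) ✓

r = 60, L = 211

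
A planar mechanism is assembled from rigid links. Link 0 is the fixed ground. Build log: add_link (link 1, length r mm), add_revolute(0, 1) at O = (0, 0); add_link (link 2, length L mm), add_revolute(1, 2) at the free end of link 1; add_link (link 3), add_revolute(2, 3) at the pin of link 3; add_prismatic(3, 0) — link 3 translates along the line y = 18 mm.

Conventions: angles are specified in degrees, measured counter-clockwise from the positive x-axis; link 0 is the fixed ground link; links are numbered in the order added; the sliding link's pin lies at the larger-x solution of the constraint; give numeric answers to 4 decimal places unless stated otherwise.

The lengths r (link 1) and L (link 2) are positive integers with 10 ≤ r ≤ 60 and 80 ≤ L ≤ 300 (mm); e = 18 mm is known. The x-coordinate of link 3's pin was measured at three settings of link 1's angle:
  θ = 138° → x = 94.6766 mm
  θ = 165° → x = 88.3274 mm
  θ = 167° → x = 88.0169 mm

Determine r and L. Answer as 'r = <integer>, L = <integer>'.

constraint per measurement: (x − r cos θ)² + (r sin θ − e)² = L²
subtracting the θ₁ and θ₂ equations cancels the r² and L² terms:
r = (x₁² − x₂²) / (2[(x₁cos θ₁ + e sin θ₁) − (x₂cos θ₂ + e sin θ₂)]) = 25.9999 → r = 26
L² = (x₁ − r cos θ₁)² + (r sin θ₁ − e)² = 12995.9905 → L = 114.0000 → L = 114
check at θ₃=167°: x = 88.0169 (printed 88.0169) ✓

r = 26, L = 114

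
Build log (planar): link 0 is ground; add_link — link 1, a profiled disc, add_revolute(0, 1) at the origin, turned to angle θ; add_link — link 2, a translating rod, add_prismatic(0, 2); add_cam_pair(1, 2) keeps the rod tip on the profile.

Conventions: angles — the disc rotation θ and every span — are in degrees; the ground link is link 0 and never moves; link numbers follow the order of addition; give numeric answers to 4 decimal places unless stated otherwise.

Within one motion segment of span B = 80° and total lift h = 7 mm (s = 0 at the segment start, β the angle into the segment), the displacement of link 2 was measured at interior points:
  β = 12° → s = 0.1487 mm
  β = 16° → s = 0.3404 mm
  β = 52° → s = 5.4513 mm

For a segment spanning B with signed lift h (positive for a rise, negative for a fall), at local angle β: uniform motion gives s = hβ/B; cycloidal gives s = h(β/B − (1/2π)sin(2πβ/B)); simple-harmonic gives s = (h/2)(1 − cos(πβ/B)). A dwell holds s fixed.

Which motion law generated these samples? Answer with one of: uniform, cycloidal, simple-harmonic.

candidates at β/B = r: uniform s = h·r (linear in β); cycloidal s = h·(r − sin(2πr)/(2π)); simple-harmonic s = (h/2)(1 − cos(πr))
β=12°: printed 0.1487 | uniform 1.0500, cycloidal 0.1487, simple-harmonic 0.3815
β=16°: printed 0.3404 | uniform 1.4000, cycloidal 0.3404, simple-harmonic 0.6684
β=52°: printed 5.4513 | uniform 4.5500, cycloidal 5.4513, simple-harmonic 5.0890
only one law matches every sample → cycloidal

cycloidal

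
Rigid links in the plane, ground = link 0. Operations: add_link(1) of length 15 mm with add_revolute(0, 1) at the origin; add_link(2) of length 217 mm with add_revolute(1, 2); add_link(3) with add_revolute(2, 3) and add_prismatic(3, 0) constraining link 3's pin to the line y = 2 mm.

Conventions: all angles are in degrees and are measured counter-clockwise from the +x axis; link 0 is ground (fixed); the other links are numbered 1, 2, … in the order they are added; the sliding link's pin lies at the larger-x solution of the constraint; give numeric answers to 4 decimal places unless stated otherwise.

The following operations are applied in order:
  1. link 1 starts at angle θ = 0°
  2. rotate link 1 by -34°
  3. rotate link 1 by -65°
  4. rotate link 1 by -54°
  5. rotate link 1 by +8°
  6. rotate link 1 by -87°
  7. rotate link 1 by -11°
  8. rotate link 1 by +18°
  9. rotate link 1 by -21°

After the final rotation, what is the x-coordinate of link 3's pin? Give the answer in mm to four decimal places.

geometry: r = 15 mm, L = 217 mm, e = 2 mm; θ starts at 0°
rotate link 1 by -34°: θ ← 0° -34° = -34°
rotate link 1 by -65°: θ ← -34° -65° = -99°
rotate link 1 by -54°: θ ← -99° -54° = -153°
rotate link 1 by +8°: θ ← -153° +8° = -145°
rotate link 1 by -87°: θ ← -145° -87° = -232°
rotate link 1 by -11°: θ ← -232° -11° = -243°
rotate link 1 by +18°: θ ← -243° +18° = -225°
rotate link 1 by -21°: θ ← -225° -21° = -246°
crank pin P = (r cos θ, r sin θ) = (-6.101050, 13.703182)
h = r sin θ − e = 13.703182 − 2 = 11.703182
x = r cos θ + √(L² − h²) = -6.101050 + 216.684184 = 210.583134

210.5831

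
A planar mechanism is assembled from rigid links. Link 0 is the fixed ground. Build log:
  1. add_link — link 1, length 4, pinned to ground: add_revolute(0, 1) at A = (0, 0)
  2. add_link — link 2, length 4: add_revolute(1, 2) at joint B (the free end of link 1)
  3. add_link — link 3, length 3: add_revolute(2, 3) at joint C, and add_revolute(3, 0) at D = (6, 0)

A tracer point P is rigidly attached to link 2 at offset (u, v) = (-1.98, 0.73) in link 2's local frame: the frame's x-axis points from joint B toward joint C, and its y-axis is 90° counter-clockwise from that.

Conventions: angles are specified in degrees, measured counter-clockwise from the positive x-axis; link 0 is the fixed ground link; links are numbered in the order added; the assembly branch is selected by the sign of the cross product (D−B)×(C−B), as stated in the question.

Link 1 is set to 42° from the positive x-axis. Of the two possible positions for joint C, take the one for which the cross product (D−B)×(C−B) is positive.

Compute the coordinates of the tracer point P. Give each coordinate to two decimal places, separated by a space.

A=(0,0), D=(6.00,0)
B = A + 4.00·(cos42°, sin42°) = (2.9726, 2.6765)
|BD| = 4.0409
circle(B,4.00) ∩ circle(D,3.00): a=2.8866, h=2.7690
  candidates: C₊=(6.9693,2.8391) cross=11.189; C₋=(3.3011,-1.3100) cross=-11.189
  branch + wants cross > 0 → take C=(6.9693,2.8391) (cross=11.189)
ex = (C−B)/|BC| = (0.9992,0.0406); ey = (-0.0406,0.9992)
P = B + -1.98·ex + 0.73·ey = (0.9645,3.3254)

0.96 3.33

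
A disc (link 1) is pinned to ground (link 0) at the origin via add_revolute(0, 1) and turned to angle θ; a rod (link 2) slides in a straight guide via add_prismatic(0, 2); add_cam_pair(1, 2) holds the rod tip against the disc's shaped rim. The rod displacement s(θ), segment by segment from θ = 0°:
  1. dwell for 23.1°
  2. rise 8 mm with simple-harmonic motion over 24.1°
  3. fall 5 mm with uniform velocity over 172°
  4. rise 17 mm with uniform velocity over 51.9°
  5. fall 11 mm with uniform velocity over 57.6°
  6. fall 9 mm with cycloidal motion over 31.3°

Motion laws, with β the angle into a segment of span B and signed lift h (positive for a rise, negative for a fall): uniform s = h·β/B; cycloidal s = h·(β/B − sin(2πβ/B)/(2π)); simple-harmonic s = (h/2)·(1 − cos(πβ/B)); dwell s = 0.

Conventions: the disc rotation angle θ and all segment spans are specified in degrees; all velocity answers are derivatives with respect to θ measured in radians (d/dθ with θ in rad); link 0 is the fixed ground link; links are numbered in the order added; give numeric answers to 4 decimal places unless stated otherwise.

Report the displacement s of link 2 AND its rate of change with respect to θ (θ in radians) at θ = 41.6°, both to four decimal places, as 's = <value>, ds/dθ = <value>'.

segment 1 (0° to 23.1°, dwell): s unchanged at 0.0000
θ = 41.6° falls in segment 2 (23.1° to 47.2°, simple-harmonic, h = 8): β = 41.6 − 23.1 = 18.5°, B = 24.1°; Δs = 8/2·(1 − cos(π·0.7676)) = 6.9807; s = 0.0000 + 6.9807 = 6.9807
velocity in seg [23.1°–47.2°] (simple-harmonic), θ in radians: β = 18.5° = 0.3229 rad, B = 24.1° = 0.4206 rad; ds/dθ = (πh/(2B)) sin(πβ/B) = (π·8/(2·0.4206)) sin(π·0.7676) = 19.923001 mm/rad

s = 6.9807, ds/dθ = 19.9230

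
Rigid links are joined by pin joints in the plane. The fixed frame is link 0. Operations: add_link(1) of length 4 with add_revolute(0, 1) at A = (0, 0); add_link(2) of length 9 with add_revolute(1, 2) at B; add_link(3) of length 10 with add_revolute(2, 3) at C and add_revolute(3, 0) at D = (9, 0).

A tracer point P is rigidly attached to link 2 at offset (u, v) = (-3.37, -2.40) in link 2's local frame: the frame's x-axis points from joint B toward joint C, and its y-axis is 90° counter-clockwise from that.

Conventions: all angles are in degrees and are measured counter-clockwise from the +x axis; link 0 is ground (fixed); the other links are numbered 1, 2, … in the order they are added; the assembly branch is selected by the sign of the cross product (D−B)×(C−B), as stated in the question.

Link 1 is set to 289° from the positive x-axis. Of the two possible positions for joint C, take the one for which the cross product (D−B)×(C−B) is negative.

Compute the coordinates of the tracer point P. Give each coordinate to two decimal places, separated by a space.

A=(0,0), D=(9.00,0)
B = A + 4.00·(cos289°, sin289°) = (1.3023, -3.7821)
|BD| = 8.5767
circle(B,9.00) ∩ circle(D,10.00): a=3.1807, h=8.4192
  candidates: C₊=(0.4443,5.1769) cross=72.209; C₋=(7.8696,-9.9359) cross=-72.209
  branch - wants cross < 0 → take C=(7.8696,-9.9359) (cross=-72.209)
ex = (C−B)/|BC| = (0.7297,-0.6838); ey = (0.6838,0.7297)
P = B + -3.37·ex + -2.40·ey = (-2.7979,-3.2291)

-2.80 -3.23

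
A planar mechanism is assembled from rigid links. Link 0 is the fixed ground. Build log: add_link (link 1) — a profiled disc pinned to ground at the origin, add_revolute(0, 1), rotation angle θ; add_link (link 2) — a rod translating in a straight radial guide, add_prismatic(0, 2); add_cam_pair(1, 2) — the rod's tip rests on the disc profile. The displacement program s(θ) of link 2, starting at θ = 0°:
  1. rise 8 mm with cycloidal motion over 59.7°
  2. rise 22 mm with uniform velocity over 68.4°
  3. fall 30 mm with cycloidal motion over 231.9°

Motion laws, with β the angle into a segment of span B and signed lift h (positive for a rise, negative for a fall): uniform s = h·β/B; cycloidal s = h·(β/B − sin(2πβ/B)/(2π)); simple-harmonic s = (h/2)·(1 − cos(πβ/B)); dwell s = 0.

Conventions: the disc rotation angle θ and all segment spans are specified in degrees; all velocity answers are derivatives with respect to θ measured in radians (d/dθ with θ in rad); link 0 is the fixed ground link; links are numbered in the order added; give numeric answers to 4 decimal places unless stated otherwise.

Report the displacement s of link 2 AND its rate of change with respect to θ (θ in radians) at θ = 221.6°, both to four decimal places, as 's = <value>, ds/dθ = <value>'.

seg 1 [0°–59.7°] cycloidal, h=8: full span → s += 8 → s = 8.0000
seg 2 [59.7°–128.1°] uniform, h=22: full span → s += 22 → s = 30.0000
seg 3 [128.1°–360°] cycloidal, h=-30: θ=221.6° here. β=93.5, B=231.9. -30·(0.4032 − sin(2π·0.4032)/(2π)) = -9.3673 → s = 20.6327
velocity in seg [128.1°–360°] (cycloidal), θ in radians: β = 93.5° = 1.6319 rad, B = 231.9° = 4.0474 rad; ds/dθ = (h/B)(1 − cos(2πβ/B)) = ((-30)/4.0474)(1 − cos(2π·0.4032)) = -13.494813 mm/rad

s = 20.6327, ds/dθ = -13.4948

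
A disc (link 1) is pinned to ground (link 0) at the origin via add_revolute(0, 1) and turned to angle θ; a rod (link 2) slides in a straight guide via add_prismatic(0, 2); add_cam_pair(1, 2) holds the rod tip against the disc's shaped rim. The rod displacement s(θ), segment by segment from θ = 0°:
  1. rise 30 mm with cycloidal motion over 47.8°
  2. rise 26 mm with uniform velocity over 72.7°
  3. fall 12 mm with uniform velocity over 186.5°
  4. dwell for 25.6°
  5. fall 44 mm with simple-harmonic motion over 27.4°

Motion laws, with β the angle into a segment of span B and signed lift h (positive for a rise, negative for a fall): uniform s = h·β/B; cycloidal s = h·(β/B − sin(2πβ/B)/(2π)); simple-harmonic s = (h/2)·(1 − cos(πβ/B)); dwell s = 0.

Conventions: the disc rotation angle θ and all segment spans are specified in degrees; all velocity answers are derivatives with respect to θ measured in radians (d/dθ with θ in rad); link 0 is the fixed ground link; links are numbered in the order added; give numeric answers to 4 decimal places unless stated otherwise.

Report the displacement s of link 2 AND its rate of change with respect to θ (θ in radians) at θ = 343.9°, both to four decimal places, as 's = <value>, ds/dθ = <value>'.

segment 1 (0° to 47.8°, cycloidal, h = 30) is passed completely: s = 0.0000 + (30) = 30.0000
segment 2 (47.8° to 120.5°, uniform, h = 26) is passed completely: s = 30.0000 + (26) = 56.0000
segment 3 (120.5° to 307°, uniform, h = -12) is passed completely: s = 56.0000 + (-12) = 44.0000
segment 4 (307° to 332.6°, dwell): s unchanged at 44.0000
θ = 343.9° falls in segment 5 (332.6° to 360°, simple-harmonic, h = -44): β = 343.9 − 332.6 = 11.3°, B = 27.4°; Δs = -44/2·(1 − cos(π·0.4124)) = -16.0222; s = 44.0000 − 16.0222 = 27.9778
velocity in seg [332.6°–360°] (simple-harmonic), θ in radians: β = 11.3° = 0.1972 rad, B = 27.4° = 0.4782 rad; ds/dθ = (πh/(2B)) sin(πβ/B) = (π·(-44)/(2·0.4782)) sin(π·0.4124) = -139.088119 mm/rad

s = 27.9778, ds/dθ = -139.0881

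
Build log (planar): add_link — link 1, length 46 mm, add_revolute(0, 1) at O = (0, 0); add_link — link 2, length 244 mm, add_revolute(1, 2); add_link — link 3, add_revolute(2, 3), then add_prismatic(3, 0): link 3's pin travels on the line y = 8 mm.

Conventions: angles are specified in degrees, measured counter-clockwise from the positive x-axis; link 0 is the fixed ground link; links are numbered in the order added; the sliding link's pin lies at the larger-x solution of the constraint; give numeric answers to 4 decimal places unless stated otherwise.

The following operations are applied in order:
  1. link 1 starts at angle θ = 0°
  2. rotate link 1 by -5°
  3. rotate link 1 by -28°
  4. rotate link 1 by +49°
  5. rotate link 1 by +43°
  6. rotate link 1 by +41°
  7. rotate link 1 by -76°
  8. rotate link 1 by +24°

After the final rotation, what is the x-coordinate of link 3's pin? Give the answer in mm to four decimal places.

geometry: r = 46 mm, L = 244 mm, e = 8 mm; θ starts at 0°
rotate link 1 by -5°: θ ← 0° -5° = -5°
rotate link 1 by -28°: θ ← -5° -28° = -33°
rotate link 1 by +49°: θ ← -33° +49° = 16°
rotate link 1 by +43°: θ ← 16° +43° = 59°
rotate link 1 by +41°: θ ← 59° +41° = 100°
rotate link 1 by -76°: θ ← 100° -76° = 24°
rotate link 1 by +24°: θ ← 24° +24° = 48°
crank pin P = (r cos θ, r sin θ) = (30.780008, 34.184662)
h = r sin θ − e = 34.184662 − 8 = 26.184662
x = r cos θ + √(L² − h²) = 30.780008 + 242.590939 = 273.370946

273.3709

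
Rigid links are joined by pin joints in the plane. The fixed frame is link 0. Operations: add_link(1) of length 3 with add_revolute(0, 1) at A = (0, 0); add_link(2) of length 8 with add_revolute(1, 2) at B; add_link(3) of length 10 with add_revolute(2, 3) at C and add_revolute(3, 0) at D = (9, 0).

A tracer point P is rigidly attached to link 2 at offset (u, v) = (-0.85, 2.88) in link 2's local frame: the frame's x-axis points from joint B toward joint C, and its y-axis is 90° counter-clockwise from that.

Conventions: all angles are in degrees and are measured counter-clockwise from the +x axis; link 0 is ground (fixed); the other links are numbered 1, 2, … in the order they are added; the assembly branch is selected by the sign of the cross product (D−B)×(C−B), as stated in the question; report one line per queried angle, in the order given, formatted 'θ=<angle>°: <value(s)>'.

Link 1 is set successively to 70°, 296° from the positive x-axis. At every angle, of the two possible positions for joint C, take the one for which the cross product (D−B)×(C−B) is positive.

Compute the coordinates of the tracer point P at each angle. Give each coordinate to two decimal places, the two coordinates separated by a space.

A=(0,0), D=(9.00,0)
θ=70°: B = A + 3.00·(cos70°, sin70°) = (1.0261, 2.8191)
θ=70°: |BD| = 8.4576
θ=70°: circle(B,8.00) ∩ circle(D,10.00): a=2.1005, h=7.7193
θ=70°:   candidates: C₊=(5.5795,9.3968) cross=65.287; C₋=(0.4335,-5.1589) cross=-65.287
θ=70°:   branch + wants cross > 0 → take C=(5.5795,9.3968) (cross=65.287)
θ=70°: ex = (C−B)/|BC| = (0.5692,0.8222); ey = (-0.8222,0.5692)
θ=70°: P = B + -0.85·ex + 2.88·ey = (-1.8257,3.7594)
θ=296°: B = A + 3.00·(cos296°, sin296°) = (1.3151, -2.6964)
θ=296°: |BD| = 8.1442
θ=296°: circle(B,8.00) ∩ circle(D,10.00): a=1.8619, h=7.7803
θ=296°:   candidates: C₊=(0.4961,5.2616) cross=63.364; C₋=(5.6479,-9.4215) cross=-63.364
θ=296°:   branch + wants cross > 0 → take C=(0.4961,5.2616) (cross=63.364)
θ=296°: ex = (C−B)/|BC| = (-0.1024,0.9947); ey = (-0.9947,-0.1024)
θ=296°: P = B + -0.85·ex + 2.88·ey = (-1.4627,-3.8367)

θ=70°: -1.83 3.76
θ=296°: -1.46 -3.84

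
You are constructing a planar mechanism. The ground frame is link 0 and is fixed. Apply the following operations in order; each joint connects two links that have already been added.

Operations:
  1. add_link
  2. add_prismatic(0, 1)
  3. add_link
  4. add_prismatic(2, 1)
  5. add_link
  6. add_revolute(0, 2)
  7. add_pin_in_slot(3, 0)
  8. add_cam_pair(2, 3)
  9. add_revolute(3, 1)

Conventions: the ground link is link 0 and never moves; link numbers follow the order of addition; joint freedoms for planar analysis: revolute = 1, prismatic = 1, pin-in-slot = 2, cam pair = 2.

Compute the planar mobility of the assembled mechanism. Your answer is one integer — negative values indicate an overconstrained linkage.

link 0 = ground. State L|J1|J2 = 1|0|0
+link1  2|0|0
P(0,1) f=1→J1  2|1|0
+link2  3|1|0
P(2,1) f=1→J1  3|2|0
+link3  4|2|0
R(0,2) f=1→J1  4|3|0
PS(3,0) f=2→J2  4|3|1
C(2,3) f=2→J2  4|3|2
R(3,1) f=1→J1  4|4|2
M = 3(4−1)−2·4−2 = 9−8−2 = -1

M = -1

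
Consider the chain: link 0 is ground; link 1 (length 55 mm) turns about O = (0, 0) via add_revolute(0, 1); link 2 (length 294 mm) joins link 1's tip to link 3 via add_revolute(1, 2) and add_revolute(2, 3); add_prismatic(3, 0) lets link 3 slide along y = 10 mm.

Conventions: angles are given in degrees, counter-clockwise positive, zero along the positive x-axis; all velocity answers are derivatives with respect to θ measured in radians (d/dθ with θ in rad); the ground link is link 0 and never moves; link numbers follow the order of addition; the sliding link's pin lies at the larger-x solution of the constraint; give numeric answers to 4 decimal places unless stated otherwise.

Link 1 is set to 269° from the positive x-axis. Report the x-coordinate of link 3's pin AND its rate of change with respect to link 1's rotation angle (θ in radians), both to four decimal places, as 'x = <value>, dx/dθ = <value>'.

geometry: r = 55 mm, L = 294 mm, e = 10 mm
crank pin P = (r cos θ, r sin θ) = (-0.959882, -54.991623)
h = r sin θ − e = -54.991623 − 10 = -64.991623
x = r cos θ + √(L² − h²) = -0.959882 + 286.726505 = 285.766623
dx/dθ = −r sin θ − h·r cos θ/√(L² − h²) (θ in radians; h = -64.991623) = 54.774049

x = 285.7666, dx/dθ = 54.7740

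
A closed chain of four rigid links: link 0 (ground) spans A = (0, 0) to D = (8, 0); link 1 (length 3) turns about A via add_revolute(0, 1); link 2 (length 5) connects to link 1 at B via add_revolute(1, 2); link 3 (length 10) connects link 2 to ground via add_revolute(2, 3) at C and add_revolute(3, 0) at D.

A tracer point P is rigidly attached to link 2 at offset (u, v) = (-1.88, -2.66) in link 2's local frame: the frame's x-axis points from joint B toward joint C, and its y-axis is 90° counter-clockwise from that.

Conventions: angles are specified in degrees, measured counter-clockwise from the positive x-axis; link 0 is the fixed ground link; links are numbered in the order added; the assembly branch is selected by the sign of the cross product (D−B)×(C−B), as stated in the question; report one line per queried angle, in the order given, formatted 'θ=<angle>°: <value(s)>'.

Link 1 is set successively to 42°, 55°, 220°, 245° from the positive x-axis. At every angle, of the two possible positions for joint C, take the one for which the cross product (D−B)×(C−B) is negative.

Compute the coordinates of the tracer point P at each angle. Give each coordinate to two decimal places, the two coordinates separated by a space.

A=(0,0), D=(8.00,0)
θ=42°: B = A + 3.00·(cos42°, sin42°) = (2.2294, 2.0074)
θ=42°: |BD| = 6.1098
θ=42°: circle(B,5.00) ∩ circle(D,10.00): a=-3.0829, h=3.9365
θ=42°:   candidates: C₊=(0.6111,6.7382) cross=24.051; C₋=(-1.9756,-0.6977) cross=-24.051
θ=42°:   branch - wants cross < 0 → take C=(-1.9756,-0.6977) (cross=-24.051)
θ=42°: ex = (C−B)/|BC| = (-0.8410,-0.5410); ey = (0.5410,-0.8410)
θ=42°: P = B + -1.88·ex + -2.66·ey = (2.3714,5.2616)
θ=55°: B = A + 3.00·(cos55°, sin55°) = (1.7207, 2.4575)
θ=55°: |BD| = 6.7430
θ=55°: circle(B,5.00) ∩ circle(D,10.00): a=-2.1898, h=4.4950
θ=55°:   candidates: C₊=(1.3197,7.4413) cross=30.310; C₋=(-1.9566,-0.9303) cross=-30.310
θ=55°:   branch - wants cross < 0 → take C=(-1.9566,-0.9303) (cross=-30.310)
θ=55°: ex = (C−B)/|BC| = (-0.7355,-0.6776); ey = (0.6776,-0.7355)
θ=55°: P = B + -1.88·ex + -2.66·ey = (1.3011,5.6876)
θ=220°: B = A + 3.00·(cos220°, sin220°) = (-2.2981, -1.9284)
θ=220°: |BD| = 10.4771
θ=220°: circle(B,5.00) ∩ circle(D,10.00): a=1.6593, h=4.7166
θ=220°:   candidates: C₊=(-1.5353,3.0131) cross=49.417; C₋=(0.2010,-6.2590) cross=-49.417
θ=220°:   branch - wants cross < 0 → take C=(0.2010,-6.2590) (cross=-49.417)
θ=220°: ex = (C−B)/|BC| = (0.4998,-0.8661); ey = (0.8661,0.4998)
θ=220°: P = B + -1.88·ex + -2.66·ey = (-5.5417,-1.6296)
θ=245°: B = A + 3.00·(cos245°, sin245°) = (-1.2679, -2.7189)
θ=245°: |BD| = 9.6585
θ=245°: circle(B,5.00) ∩ circle(D,10.00): a=0.9466, h=4.9096
θ=245°:   candidates: C₊=(-1.7416,2.2586) cross=47.419; C₋=(1.0226,-7.1635) cross=-47.419
θ=245°:   branch - wants cross < 0 → take C=(1.0226,-7.1635) (cross=-47.419)
θ=245°: ex = (C−B)/|BC| = (0.4581,-0.8889); ey = (0.8889,0.4581)
θ=245°: P = B + -1.88·ex + -2.66·ey = (-4.4935,-2.2663)

θ=42°: 2.37 5.26
θ=55°: 1.30 5.69
θ=220°: -5.54 -1.63
θ=245°: -4.49 -2.27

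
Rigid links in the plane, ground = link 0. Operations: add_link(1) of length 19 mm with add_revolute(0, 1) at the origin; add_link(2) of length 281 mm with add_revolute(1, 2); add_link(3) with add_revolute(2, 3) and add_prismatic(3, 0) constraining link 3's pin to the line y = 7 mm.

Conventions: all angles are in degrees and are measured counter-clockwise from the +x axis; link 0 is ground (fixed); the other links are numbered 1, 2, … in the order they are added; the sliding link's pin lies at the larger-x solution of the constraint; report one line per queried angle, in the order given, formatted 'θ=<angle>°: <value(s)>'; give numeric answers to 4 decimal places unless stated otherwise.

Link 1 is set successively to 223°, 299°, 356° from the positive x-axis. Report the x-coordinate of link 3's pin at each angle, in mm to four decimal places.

geometry: r = 19 mm, L = 281 mm, e = 7 mm
θ=223°: crank pin P = (r cos θ, r sin θ) = (-13.895720, -12.957969)
θ=223°: h = r sin θ − e = -12.957969 − 7 = -19.957969
θ=223°: x = r cos θ + √(L² − h²) = -13.895720 + 280.290349 = 266.394628
θ=299°: crank pin P = (r cos θ, r sin θ) = (9.211383, -16.617774)
θ=299°: h = r sin θ − e = -16.617774 − 7 = -23.617774
θ=299°: x = r cos θ + √(L² − h²) = 9.211383 + 280.005716 = 289.217098
θ=356°: crank pin P = (r cos θ, r sin θ) = (18.953717, -1.325373)
θ=356°: h = r sin θ − e = -1.325373 − 7 = -8.325373
θ=356°: x = r cos θ + √(L² − h²) = 18.953717 + 280.876642 = 299.830359

θ=223°: 266.3946
θ=299°: 289.2171
θ=356°: 299.8304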